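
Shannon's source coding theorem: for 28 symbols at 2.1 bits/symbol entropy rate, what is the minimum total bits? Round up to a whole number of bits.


Minimum bits >= n * H = 28 * 2.1 = 58.8, rounded up to a whole number of bits = 59

59 bits


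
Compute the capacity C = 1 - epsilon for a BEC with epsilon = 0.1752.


C = 1 - epsilon = 1 - 0.1752 = 0.8248

0.8248 bits


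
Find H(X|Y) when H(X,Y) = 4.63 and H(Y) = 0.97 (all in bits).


H(X|Y) = H(X,Y) - H(Y) = 4.63 - 0.97 = 3.66

3.66 bits


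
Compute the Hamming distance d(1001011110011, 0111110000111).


Count differing positions: ^ ^ ^ . ^ . ^ ^ ^ . ^ . . = 8 differences

8


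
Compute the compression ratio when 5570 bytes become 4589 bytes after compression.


Ratio = original / compressed = 5570 / 4589 = 1.2138

1.2138


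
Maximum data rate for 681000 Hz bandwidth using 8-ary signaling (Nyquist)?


Rate = 2 * B * log2(M) = 2 * 681000 * 3.0 = 4086000.0

4086000.0 bps


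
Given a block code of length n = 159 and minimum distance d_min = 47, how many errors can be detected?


Detection capability = d_min - 1 = 47 - 1 = 46

46 errors


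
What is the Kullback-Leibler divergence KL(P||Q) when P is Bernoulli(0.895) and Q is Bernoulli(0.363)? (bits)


KL = p*log2(p/q) + (1-p)*log2((1-p)/(1-q)) = 0.895*log2(0.895/0.363) + 0.105*log2(0.105/0.637) = 0.8921

0.8921 bits


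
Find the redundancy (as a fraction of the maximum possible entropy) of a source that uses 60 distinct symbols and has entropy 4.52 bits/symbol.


H_max = log2(K) = log2(60) = 5.9069 bits/symbol. Redundancy = 1 - H/H_max = 1 - 4.52/5.9069 = 1 - 0.7652 = 0.2348

0.2348


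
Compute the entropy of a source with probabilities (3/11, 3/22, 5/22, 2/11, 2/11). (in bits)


H = -sum(p_i * log2(p_i)). Terms: -(3/11)*log2(3/11) = 0.511219; -(3/22)*log2(3/22) = 0.391973; -(5/22)*log2(5/22) = 0.485796; -(2/11)*log2(2/11) = 0.447169; -(2/11)*log2(2/11) = 0.447169. H = 0.511219 + 0.391973 + 0.485796 + 0.447169 + 0.447169 = 2.2833

2.2833 bits


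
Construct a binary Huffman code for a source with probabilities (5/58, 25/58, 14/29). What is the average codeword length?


Huffman construction (repeatedly merge the two least-probable nodes; each merge adds 1 bit to every symbol beneath it): 5/58 + 25/58 = 15/29; 14/29 + 15/29 = 1. Resulting codeword lengths (in the order the probabilities were given): (2, 2, 1). L_avg = sum(p_i * l_i) = 5/58*2 + 25/58*2 + 14/29*1 = 44/29 = 1.5172

1.5172 bits


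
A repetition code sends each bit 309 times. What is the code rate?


Rate = k/n = 1/309

1/309


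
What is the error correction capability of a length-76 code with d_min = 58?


Correction capability = floor((d-1)/2) = floor((58-1)/2) = 28

28 errors


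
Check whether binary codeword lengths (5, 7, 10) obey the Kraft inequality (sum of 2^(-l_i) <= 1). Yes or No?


Kraft sum = sum(2^(-l_i)) = 0.04, need <= 1. Result: satisfied (a binary prefix-free code with these lengths exists)

Yes


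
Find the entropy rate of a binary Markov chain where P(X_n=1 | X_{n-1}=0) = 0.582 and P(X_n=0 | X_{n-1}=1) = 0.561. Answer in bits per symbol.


Stationary distribution: pi_0 = p10/(p01+p10) = 0.4908, pi_1 = 0.5092. Entropy rate H' = pi_0*H(p01) + pi_1*H(p10) = 0.4908*0.9805 + 0.5092*0.9892 = 0.985

0.985 bits/symbol


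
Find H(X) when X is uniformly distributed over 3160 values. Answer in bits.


H = log2(n) = log2(3160) = 11.6257

11.6257 bits


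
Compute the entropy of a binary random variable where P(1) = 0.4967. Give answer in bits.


H = -p*log2(p) - (1-p)*log2(1-p). -0.4967*log2(0.4967) = 0.501445; -0.5033*log2(0.5033) = 0.498523. H = 0.501445 + 0.498523 = 1.0

1.0 bits


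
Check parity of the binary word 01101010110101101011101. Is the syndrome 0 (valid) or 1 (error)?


Syndrome = XOR of all bits = 0 XOR 1 XOR 1 XOR 0 XOR 1 XOR 0 XOR 1 XOR 0 XOR 1 XOR 1 XOR 0 XOR 1 XOR 0 XOR 1 XOR 1 XOR 0 XOR 1 XOR 0 XOR 1 XOR 1 XOR 1 XOR 0 XOR 1 = 0

0


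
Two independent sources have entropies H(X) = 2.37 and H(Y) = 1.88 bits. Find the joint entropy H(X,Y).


For independent variables, H(X,Y) = H(X) + H(Y) = 2.37 + 1.88 = 4.25

4.25 bits


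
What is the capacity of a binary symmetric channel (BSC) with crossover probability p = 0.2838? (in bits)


H(p) = -p*log2(p) - (1-p)*log2(1-p) = -0.2838*log2(0.2838) - 0.7162*log2(0.7162) = 0.515680 + 0.344897 = 0.8606. C = 1 - H(p) = 1 - 0.8606 = 0.1394

0.1394 bits


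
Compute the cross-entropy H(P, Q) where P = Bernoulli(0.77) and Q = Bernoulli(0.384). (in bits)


H(P,Q) = -p*log2(q) - (1-p)*log2(1-q). -0.77*log2(0.384) = 1.063233; -0.23*log2(0.616) = 0.160769. H(P,Q) = 1.063233 + 0.160769 = 1.224

1.224 bits


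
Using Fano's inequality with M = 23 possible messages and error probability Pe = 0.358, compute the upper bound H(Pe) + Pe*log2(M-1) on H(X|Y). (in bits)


H(Pe) = -Pe*log2(Pe) - (1-Pe)*log2(1-Pe) = -0.358*log2(0.358) - 0.642*log2(0.642) = 0.530545 + 0.410466 = 0.941. Pe*log2(M-1) = 0.358*log2(22) = 1.596477. Bound = H(Pe) + Pe*log2(M-1) = 0.530545 + 0.410466 + 1.596477 = 2.5375

2.5375 bits


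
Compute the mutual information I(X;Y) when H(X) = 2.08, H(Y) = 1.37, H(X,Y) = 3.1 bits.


I(X;Y) = H(X) + H(Y) - H(X,Y) = 2.08 + 1.37 - 3.1 = 0.35

0.35 bits


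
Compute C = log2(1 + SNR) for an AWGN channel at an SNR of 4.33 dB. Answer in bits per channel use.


SNR_linear = 10^(4.33/10) = 2.7102; C = log2(1 + SNR_linear) = log2(1 + 2.7102) = 1.8915

1.8915 bits/channel use


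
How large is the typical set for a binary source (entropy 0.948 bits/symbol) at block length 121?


log2|A_typical| = nH = 121 * 0.948 = 114.708, so |A_typical| ~ 2^114.708 = 3.393e+34

3.393e+34


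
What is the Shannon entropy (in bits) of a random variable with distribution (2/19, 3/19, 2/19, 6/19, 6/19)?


H = -sum(p_i * log2(p_i)). Terms: -(2/19)*log2(2/19) = 0.341887; -(3/19)*log2(3/19) = 0.420468; -(2/19)*log2(2/19) = 0.341887; -(6/19)*log2(6/19) = 0.525147; -(6/19)*log2(6/19) = 0.525147. H = 0.341887 + 0.420468 + 0.341887 + 0.525147 + 0.525147 = 2.1545

2.1545 bits


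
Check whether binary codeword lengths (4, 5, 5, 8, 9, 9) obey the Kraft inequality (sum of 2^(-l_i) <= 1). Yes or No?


Kraft sum = sum(2^(-l_i)) = 0.1328, need <= 1. Result: satisfied (a binary prefix-free code with these lengths exists)

Yes


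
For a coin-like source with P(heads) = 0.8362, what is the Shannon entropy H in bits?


H = -p*log2(p) - (1-p)*log2(1-p). -0.8362*log2(0.8362) = 0.215807; -0.1638*log2(0.1638) = 0.427517. H = 0.215807 + 0.427517 = 0.6433

0.6433 bits


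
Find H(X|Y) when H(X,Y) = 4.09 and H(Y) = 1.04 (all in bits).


H(X|Y) = H(X,Y) - H(Y) = 4.09 - 1.04 = 3.05

3.05 bits


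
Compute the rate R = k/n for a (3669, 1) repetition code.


Rate = k/n = 1/3669

1/3669


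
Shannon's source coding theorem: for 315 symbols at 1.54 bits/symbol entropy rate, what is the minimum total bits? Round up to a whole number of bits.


Minimum bits >= n * H = 315 * 1.54 = 485.1, rounded up to a whole number of bits = 486

486 bits


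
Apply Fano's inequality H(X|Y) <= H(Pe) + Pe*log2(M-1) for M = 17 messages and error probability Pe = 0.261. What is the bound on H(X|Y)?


H(Pe) = -Pe*log2(Pe) - (1-Pe)*log2(1-Pe) = -0.261*log2(0.261) - 0.739*log2(0.739) = 0.505786 + 0.322465 = 0.8283. Pe*log2(M-1) = 0.261*log2(16) = 1.044000. Bound = H(Pe) + Pe*log2(M-1) = 0.505786 + 0.322465 + 1.044000 = 1.8723

1.8723 bits


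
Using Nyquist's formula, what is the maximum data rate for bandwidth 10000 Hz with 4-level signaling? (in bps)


Rate = 2 * B * log2(M) = 2 * 10000 * 2.0 = 40000.0

40000.0 bps


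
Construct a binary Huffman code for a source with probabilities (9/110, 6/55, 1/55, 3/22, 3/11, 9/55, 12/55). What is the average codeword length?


Huffman construction (repeatedly merge the two least-probable nodes; each merge adds 1 bit to every symbol beneath it): 1/55 + 9/110 = 1/10; 1/10 + 6/55 = 23/110; 3/22 + 9/55 = 3/10; 23/110 + 12/55 = 47/110; 3/11 + 3/10 = 63/110; 47/110 + 63/110 = 1. Resulting codeword lengths (in the order the probabilities were given): (4, 3, 4, 3, 2, 3, 2). L_avg = sum(p_i * l_i) = 9/110*4 + 6/55*3 + 1/55*4 + 3/22*3 + 3/11*2 + 9/55*3 + 12/55*2 = 287/110 = 2.6091

2.6091 bits


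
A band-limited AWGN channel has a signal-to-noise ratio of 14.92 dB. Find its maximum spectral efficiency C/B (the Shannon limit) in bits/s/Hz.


SNR_linear = 10^(14.92/10) = 31.0456; C/B = log2(1 + SNR_linear) = log2(1 + 31.0456) = 5.0021

5.0021 bits/s/Hz


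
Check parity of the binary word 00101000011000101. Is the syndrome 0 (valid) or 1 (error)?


Syndrome = XOR of all bits = 0 XOR 0 XOR 1 XOR 0 XOR 1 XOR 0 XOR 0 XOR 0 XOR 0 XOR 1 XOR 1 XOR 0 XOR 0 XOR 0 XOR 1 XOR 0 XOR 1 = 0

0


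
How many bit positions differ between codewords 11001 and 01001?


Count differing positions: ^ . . . . = 1 differences

1


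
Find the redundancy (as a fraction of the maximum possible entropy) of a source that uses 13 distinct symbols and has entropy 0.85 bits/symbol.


H_max = log2(K) = log2(13) = 3.7004 bits/symbol. Redundancy = 1 - H/H_max = 1 - 0.85/3.7004 = 1 - 0.2297 = 0.7703

0.7703


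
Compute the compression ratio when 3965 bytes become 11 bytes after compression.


Ratio = original / compressed = 3965 / 11 = 360.4545

360.4545


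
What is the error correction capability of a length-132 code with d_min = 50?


Correction capability = floor((d-1)/2) = floor((50-1)/2) = 24

24 errors


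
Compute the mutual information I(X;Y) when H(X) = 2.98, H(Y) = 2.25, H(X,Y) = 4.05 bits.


I(X;Y) = H(X) + H(Y) - H(X,Y) = 2.98 + 2.25 - 4.05 = 1.18

1.18 bits


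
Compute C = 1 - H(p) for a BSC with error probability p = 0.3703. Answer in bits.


H(p) = -p*log2(p) - (1-p)*log2(1-p) = -0.3703*log2(0.3703) - 0.6297*log2(0.6297) = 0.530726 + 0.420176 = 0.9509. C = 1 - H(p) = 1 - 0.9509 = 0.0491

0.0491 bits


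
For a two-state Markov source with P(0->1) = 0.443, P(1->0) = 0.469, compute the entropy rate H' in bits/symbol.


Stationary distribution: pi_0 = p10/(p01+p10) = 0.5143, pi_1 = 0.4857. Entropy rate H' = pi_0*H(p01) + pi_1*H(p10) = 0.5143*0.9906 + 0.4857*0.9972 = 0.9938

0.9938 bits/symbol


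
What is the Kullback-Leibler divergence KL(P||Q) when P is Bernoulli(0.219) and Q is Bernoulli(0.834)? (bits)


KL = p*log2(p/q) + (1-p)*log2((1-p)/(1-q)) = 0.219*log2(0.219/0.834) + 0.781*log2(0.781/0.166) = 1.3224

1.3224 bits


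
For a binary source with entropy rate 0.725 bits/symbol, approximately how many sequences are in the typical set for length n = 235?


log2|A_typical| = nH = 235 * 0.725 = 170.375, so |A_typical| ~ 2^170.375 = 1.941e+51

1.941e+51


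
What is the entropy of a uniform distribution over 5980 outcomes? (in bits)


H = log2(n) = log2(5980) = 12.5459

12.5459 bits


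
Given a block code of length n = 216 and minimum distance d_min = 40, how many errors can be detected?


Detection capability = d_min - 1 = 40 - 1 = 39

39 errors


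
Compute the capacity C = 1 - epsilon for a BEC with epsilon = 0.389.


C = 1 - epsilon = 1 - 0.389 = 0.611

0.611 bits


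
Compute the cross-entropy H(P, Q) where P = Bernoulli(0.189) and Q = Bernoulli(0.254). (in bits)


H(P,Q) = -p*log2(q) - (1-p)*log2(1-q). -0.189*log2(0.254) = 0.373672; -0.811*log2(0.746) = 0.342852. H(P,Q) = 0.373672 + 0.342852 = 0.7165

0.7165 bits


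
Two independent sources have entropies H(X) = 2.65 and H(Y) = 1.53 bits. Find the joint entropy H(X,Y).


For independent variables, H(X,Y) = H(X) + H(Y) = 2.65 + 1.53 = 4.18

4.18 bits


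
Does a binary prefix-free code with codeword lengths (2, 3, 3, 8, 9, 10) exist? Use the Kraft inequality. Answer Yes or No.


Kraft sum = sum(2^(-l_i)) = 0.5068, need <= 1. Result: satisfied (a binary prefix-free code with these lengths exists)

Yes


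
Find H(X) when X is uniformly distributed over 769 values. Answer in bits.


H = log2(n) = log2(769) = 9.5868

9.5868 bits


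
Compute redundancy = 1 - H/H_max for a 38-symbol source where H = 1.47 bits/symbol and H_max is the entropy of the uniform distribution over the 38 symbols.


H_max = log2(K) = log2(38) = 5.2479 bits/symbol. Redundancy = 1 - H/H_max = 1 - 1.47/5.2479 = 1 - 0.2801 = 0.7199

0.7199


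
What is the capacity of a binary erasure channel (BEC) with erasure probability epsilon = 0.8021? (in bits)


C = 1 - epsilon = 1 - 0.8021 = 0.1979

0.1979 bits


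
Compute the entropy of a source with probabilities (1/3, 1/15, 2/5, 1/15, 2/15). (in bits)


H = -sum(p_i * log2(p_i)). Terms: -(1/3)*log2(1/3) = 0.528321; -(1/15)*log2(1/15) = 0.260459; -(2/5)*log2(2/5) = 0.528771; -(1/15)*log2(1/15) = 0.260459; -(2/15)*log2(2/15) = 0.387585. H = 0.528321 + 0.260459 + 0.528771 + 0.260459 + 0.387585 = 1.9656

1.9656 bits


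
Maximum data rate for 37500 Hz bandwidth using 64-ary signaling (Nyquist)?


Rate = 2 * B * log2(M) = 2 * 37500 * 6.0 = 450000.0

450000.0 bps


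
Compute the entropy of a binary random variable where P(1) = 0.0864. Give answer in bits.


H = -p*log2(p) - (1-p)*log2(1-p). -0.0864*log2(0.0864) = 0.305236; -0.9136*log2(0.9136) = 0.119102. H = 0.305236 + 0.119102 = 0.4243

0.4243 bits


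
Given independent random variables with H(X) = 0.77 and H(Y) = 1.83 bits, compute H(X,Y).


For independent variables, H(X,Y) = H(X) + H(Y) = 0.77 + 1.83 = 2.6

2.6 bits


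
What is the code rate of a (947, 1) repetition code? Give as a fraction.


Rate = k/n = 1/947

1/947


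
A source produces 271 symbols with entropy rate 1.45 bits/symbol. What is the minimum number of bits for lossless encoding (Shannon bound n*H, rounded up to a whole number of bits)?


Minimum bits >= n * H = 271 * 1.45 = 392.95, rounded up to a whole number of bits = 393

393 bits


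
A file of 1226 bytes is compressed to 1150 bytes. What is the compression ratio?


Ratio = original / compressed = 1226 / 1150 = 1.0661

1.0661


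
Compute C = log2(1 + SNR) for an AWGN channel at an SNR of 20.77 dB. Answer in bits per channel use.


SNR_linear = 10^(20.77/10) = 119.3988; C = log2(1 + SNR_linear) = log2(1 + 119.3988) = 6.9117

6.9117 bits/channel use


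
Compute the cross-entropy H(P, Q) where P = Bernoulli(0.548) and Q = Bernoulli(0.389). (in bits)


H(P,Q) = -p*log2(q) - (1-p)*log2(1-q). -0.548*log2(0.389) = 0.746463; -0.452*log2(0.611) = 0.321262. H(P,Q) = 0.746463 + 0.321262 = 1.0677

1.0677 bits


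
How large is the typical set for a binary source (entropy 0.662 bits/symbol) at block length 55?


log2|A_typical| = nH = 55 * 0.662 = 36.41, so |A_typical| ~ 2^36.41 = 9.131e+10

9.131e+10


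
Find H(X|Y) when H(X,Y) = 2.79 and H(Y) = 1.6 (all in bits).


H(X|Y) = H(X,Y) - H(Y) = 2.79 - 1.6 = 1.19

1.19 bits


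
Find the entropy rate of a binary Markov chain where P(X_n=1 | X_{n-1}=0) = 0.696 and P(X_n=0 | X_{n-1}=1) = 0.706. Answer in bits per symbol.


Stationary distribution: pi_0 = p10/(p01+p10) = 0.5036, pi_1 = 0.4964. Entropy rate H' = pi_0*H(p01) + pi_1*H(p10) = 0.5036*0.8861 + 0.4964*0.8738 = 0.88

0.88 bits/symbol


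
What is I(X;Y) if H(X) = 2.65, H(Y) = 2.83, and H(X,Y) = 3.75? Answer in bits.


I(X;Y) = H(X) + H(Y) - H(X,Y) = 2.65 + 2.83 - 3.75 = 1.73

1.73 bits


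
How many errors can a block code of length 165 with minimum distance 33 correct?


Correction capability = floor((d-1)/2) = floor((33-1)/2) = 16

16 errors


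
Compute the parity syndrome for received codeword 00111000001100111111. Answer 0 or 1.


Syndrome = XOR of all bits = 0 XOR 0 XOR 1 XOR 1 XOR 1 XOR 0 XOR 0 XOR 0 XOR 0 XOR 0 XOR 1 XOR 1 XOR 0 XOR 0 XOR 1 XOR 1 XOR 1 XOR 1 XOR 1 XOR 1 = 1

1


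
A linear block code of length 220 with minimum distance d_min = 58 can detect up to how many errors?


Detection capability = d_min - 1 = 58 - 1 = 57

57 errors


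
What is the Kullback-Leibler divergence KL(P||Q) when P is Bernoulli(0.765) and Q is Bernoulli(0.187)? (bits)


KL = p*log2(p/q) + (1-p)*log2((1-p)/(1-q)) = 0.765*log2(0.765/0.187) + 0.235*log2(0.235/0.813) = 1.134

1.134 bits


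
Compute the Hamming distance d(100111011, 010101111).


Count differing positions: ^ ^ . . ^ . ^ . . = 4 differences

4


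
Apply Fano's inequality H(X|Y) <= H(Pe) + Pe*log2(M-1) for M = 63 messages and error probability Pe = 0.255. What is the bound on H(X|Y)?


H(Pe) = -Pe*log2(Pe) - (1-Pe)*log2(1-Pe) = -0.255*log2(0.255) - 0.745*log2(0.745) = 0.502715 + 0.316392 = 0.8191. Pe*log2(M-1) = 0.255*log2(62) = 1.518320. Bound = H(Pe) + Pe*log2(M-1) = 0.502715 + 0.316392 + 1.518320 = 2.3374

2.3374 bits


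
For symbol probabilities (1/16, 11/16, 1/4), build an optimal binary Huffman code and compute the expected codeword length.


Huffman construction (repeatedly merge the two least-probable nodes; each merge adds 1 bit to every symbol beneath it): 1/16 + 1/4 = 5/16; 5/16 + 11/16 = 1. Resulting codeword lengths (in the order the probabilities were given): (2, 1, 2). L_avg = sum(p_i * l_i) = 1/16*2 + 11/16*1 + 1/4*2 = 21/16 = 1.3125

1.3125 bits


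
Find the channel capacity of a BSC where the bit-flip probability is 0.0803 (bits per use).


H(p) = -p*log2(p) - (1-p)*log2(1-p) = -0.0803*log2(0.0803) - 0.9197*log2(0.9197) = 0.292168 + 0.111067 = 0.4032. C = 1 - H(p) = 1 - 0.4032 = 0.5968

0.5968 bits


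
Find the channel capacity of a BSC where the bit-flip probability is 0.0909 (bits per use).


H(p) = -p*log2(p) - (1-p)*log2(1-p) = -0.0909*log2(0.0909) - 0.9091*log2(0.9091) = 0.314475 + 0.124991 = 0.4395. C = 1 - H(p) = 1 - 0.4395 = 0.5605

0.5605 bits


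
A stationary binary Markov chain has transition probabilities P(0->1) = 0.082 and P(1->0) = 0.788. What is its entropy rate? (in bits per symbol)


Stationary distribution: pi_0 = p10/(p01+p10) = 0.9057, pi_1 = 0.0943. Entropy rate H' = pi_0*H(p01) + pi_1*H(p10) = 0.9057*0.4092 + 0.0943*0.7453 = 0.4409

0.4409 bits/symbol


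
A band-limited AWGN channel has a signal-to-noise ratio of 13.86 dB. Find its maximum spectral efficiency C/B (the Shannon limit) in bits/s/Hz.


SNR_linear = 10^(13.86/10) = 24.322; C/B = log2(1 + SNR_linear) = log2(1 + 24.322) = 4.6623

4.6623 bits/s/Hz


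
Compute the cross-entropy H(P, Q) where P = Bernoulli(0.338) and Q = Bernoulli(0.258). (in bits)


H(P,Q) = -p*log2(q) - (1-p)*log2(1-q). -0.338*log2(0.258) = 0.660640; -0.662*log2(0.742) = 0.284997. H(P,Q) = 0.660640 + 0.284997 = 0.9456

0.9456 bits


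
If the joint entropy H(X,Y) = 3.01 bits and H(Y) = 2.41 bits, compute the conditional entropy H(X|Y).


H(X|Y) = H(X,Y) - H(Y) = 3.01 - 2.41 = 0.6

0.6 bits


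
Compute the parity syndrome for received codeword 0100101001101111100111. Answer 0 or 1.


Syndrome = XOR of all bits = 0 XOR 1 XOR 0 XOR 0 XOR 1 XOR 0 XOR 1 XOR 0 XOR 0 XOR 1 XOR 1 XOR 0 XOR 1 XOR 1 XOR 1 XOR 1 XOR 1 XOR 0 XOR 0 XOR 1 XOR 1 XOR 1 = 1

1


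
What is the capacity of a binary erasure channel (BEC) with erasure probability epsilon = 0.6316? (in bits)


C = 1 - epsilon = 1 - 0.6316 = 0.3684

0.3684 bits


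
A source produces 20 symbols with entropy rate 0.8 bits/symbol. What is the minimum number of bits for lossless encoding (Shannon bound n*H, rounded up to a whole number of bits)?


Minimum bits >= n * H = 20 * 0.8 = 16.0, rounded up to a whole number of bits = 16

16 bits


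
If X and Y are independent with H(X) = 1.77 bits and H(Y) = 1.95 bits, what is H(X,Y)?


For independent variables, H(X,Y) = H(X) + H(Y) = 1.77 + 1.95 = 3.72

3.72 bits


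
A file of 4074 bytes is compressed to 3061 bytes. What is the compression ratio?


Ratio = original / compressed = 4074 / 3061 = 1.3309

1.3309


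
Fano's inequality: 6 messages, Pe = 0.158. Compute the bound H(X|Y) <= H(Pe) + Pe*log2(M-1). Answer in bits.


H(Pe) = -Pe*log2(Pe) - (1-Pe)*log2(1-Pe) = -0.158*log2(0.158) - 0.842*log2(0.842) = 0.420597 + 0.208907 = 0.6295. Pe*log2(M-1) = 0.158*log2(5) = 0.366865. Bound = H(Pe) + Pe*log2(M-1) = 0.420597 + 0.208907 + 0.366865 = 0.9964

0.9964 bits


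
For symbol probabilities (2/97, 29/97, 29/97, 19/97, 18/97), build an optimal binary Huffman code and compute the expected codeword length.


Huffman construction (repeatedly merge the two least-probable nodes; each merge adds 1 bit to every symbol beneath it): 2/97 + 18/97 = 20/97; 19/97 + 20/97 = 39/97; 29/97 + 29/97 = 58/97; 39/97 + 58/97 = 1. Resulting codeword lengths (in the order the probabilities were given): (3, 2, 2, 2, 3). L_avg = sum(p_i * l_i) = 2/97*3 + 29/97*2 + 29/97*2 + 19/97*2 + 18/97*3 = 214/97 = 2.2062

2.2062 bits


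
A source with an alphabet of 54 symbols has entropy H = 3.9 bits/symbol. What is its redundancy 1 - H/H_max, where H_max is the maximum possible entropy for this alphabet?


H_max = log2(K) = log2(54) = 5.7549 bits/symbol. Redundancy = 1 - H/H_max = 1 - 3.9/5.7549 = 1 - 0.6777 = 0.3223

0.3223


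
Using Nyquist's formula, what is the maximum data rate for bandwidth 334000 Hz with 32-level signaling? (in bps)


Rate = 2 * B * log2(M) = 2 * 334000 * 5.0 = 3340000.0

3340000.0 bps


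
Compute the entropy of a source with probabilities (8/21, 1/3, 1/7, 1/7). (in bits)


H = -sum(p_i * log2(p_i)). Terms: -(8/21)*log2(8/21) = 0.530407; -(1/3)*log2(1/3) = 0.528321; -(1/7)*log2(1/7) = 0.401051; -(1/7)*log2(1/7) = 0.401051. H = 0.530407 + 0.528321 + 0.401051 + 0.401051 = 1.8608

1.8608 bits


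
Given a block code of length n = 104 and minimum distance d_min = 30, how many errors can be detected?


Detection capability = d_min - 1 = 30 - 1 = 29

29 errors


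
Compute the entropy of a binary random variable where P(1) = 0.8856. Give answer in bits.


H = -p*log2(p) - (1-p)*log2(1-p). -0.8856*log2(0.8856) = 0.155222; -0.1144*log2(0.1144) = 0.357825. H = 0.155222 + 0.357825 = 0.513

0.513 bits


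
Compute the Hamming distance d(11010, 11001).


Count differing positions: . . . ^ ^ = 2 differences

2


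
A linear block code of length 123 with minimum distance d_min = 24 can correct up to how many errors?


Correction capability = floor((d-1)/2) = floor((24-1)/2) = 11

11 errors


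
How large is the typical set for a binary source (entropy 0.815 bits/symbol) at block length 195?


log2|A_typical| = nH = 195 * 0.815 = 158.925, so |A_typical| ~ 2^158.925 = 6.937e+47

6.937e+47


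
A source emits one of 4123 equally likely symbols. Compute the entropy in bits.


H = log2(n) = log2(4123) = 12.0095

12.0095 bits


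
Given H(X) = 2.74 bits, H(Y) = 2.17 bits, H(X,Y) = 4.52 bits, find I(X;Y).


I(X;Y) = H(X) + H(Y) - H(X,Y) = 2.74 + 2.17 - 4.52 = 0.39

0.39 bits


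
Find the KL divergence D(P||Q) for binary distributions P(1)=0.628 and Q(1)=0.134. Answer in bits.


KL = p*log2(p/q) + (1-p)*log2((1-p)/(1-q)) = 0.628*log2(0.628/0.134) + 0.372*log2(0.372/0.866) = 0.946

0.946 bits


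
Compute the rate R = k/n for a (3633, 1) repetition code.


Rate = k/n = 1/3633

1/3633


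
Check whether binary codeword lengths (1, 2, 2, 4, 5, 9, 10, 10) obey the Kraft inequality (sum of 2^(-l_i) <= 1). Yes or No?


Kraft sum = sum(2^(-l_i)) = 1.0977, need <= 1. Result: violated (a binary prefix-free code with these lengths cannot exist)

No


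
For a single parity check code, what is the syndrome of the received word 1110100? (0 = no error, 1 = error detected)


Syndrome = XOR of all bits = 1 XOR 1 XOR 1 XOR 0 XOR 1 XOR 0 XOR 0 = 0

0


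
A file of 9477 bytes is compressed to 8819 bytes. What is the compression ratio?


Ratio = original / compressed = 9477 / 8819 = 1.0746

1.0746


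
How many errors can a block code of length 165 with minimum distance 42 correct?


Correction capability = floor((d-1)/2) = floor((42-1)/2) = 20

20 errors


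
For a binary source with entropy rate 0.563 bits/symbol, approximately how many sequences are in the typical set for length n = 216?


log2|A_typical| = nH = 216 * 0.563 = 121.608, so |A_typical| ~ 2^121.608 = 4.052e+36

4.052e+36


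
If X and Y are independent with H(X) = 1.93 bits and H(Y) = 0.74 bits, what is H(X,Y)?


For independent variables, H(X,Y) = H(X) + H(Y) = 1.93 + 0.74 = 2.67

2.67 bits


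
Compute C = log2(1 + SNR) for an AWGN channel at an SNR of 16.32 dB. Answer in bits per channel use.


SNR_linear = 10^(16.32/10) = 42.8549; C = log2(1 + SNR_linear) = log2(1 + 42.8549) = 5.4547

5.4547 bits/channel use


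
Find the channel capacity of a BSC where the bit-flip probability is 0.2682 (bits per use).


H(p) = -p*log2(p) - (1-p)*log2(1-p) = -0.2682*log2(0.2682) - 0.7318*log2(0.7318) = 0.509210 + 0.329660 = 0.8389. C = 1 - H(p) = 1 - 0.8389 = 0.1611

0.1611 bits


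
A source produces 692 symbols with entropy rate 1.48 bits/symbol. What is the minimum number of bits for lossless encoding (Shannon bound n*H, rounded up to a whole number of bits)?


Minimum bits >= n * H = 692 * 1.48 = 1024.16, rounded up to a whole number of bits = 1025

1025 bits


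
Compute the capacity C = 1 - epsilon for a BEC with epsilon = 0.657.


C = 1 - epsilon = 1 - 0.657 = 0.343

0.343 bits


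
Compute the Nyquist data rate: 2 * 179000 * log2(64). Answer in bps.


Rate = 2 * B * log2(M) = 2 * 179000 * 6.0 = 2148000.0

2148000.0 bps


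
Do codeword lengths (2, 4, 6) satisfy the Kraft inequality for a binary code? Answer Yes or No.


Kraft sum = sum(2^(-l_i)) = 0.3281, need <= 1. Result: satisfied (a binary prefix-free code with these lengths exists)

Yes


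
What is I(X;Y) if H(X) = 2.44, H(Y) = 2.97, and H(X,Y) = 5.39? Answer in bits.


I(X;Y) = H(X) + H(Y) - H(X,Y) = 2.44 + 2.97 - 5.39 = 0.02

0.02 bits


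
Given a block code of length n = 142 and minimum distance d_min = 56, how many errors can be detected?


Detection capability = d_min - 1 = 56 - 1 = 55

55 errors


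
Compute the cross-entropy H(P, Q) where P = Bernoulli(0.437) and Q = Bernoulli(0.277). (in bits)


H(P,Q) = -p*log2(q) - (1-p)*log2(1-q). -0.437*log2(0.277) = 0.809342; -0.563*log2(0.723) = 0.263446. H(P,Q) = 0.809342 + 0.263446 = 1.0728

1.0728 bits


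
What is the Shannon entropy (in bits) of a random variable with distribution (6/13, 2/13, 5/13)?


H = -sum(p_i * log2(p_i)). Terms: -(6/13)*log2(6/13) = 0.514836; -(2/13)*log2(2/13) = 0.415452; -(5/13)*log2(5/13) = 0.530197. H = 0.514836 + 0.415452 + 0.530197 = 1.4605

1.4605 bits


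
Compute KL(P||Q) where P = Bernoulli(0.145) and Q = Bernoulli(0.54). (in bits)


KL = p*log2(p/q) + (1-p)*log2((1-p)/(1-q)) = 0.145*log2(0.145/0.54) + 0.855*log2(0.855/0.46) = 0.4896

0.4896 bits


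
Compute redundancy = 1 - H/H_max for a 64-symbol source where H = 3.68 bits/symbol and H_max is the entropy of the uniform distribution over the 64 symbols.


H_max = log2(K) = log2(64) = 6.0 bits/symbol. Redundancy = 1 - H/H_max = 1 - 3.68/6.0 = 1 - 0.6133 = 0.3867

0.3867


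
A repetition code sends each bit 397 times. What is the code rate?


Rate = k/n = 1/397

1/397


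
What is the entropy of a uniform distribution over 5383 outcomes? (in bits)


H = log2(n) = log2(5383) = 12.3942

12.3942 bits


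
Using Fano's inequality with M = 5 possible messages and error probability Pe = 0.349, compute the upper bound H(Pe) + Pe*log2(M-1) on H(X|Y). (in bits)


H(Pe) = -Pe*log2(Pe) - (1-Pe)*log2(1-Pe) = -0.349*log2(0.349) - 0.651*log2(0.651) = 0.530027 + 0.403145 = 0.9332. Pe*log2(M-1) = 0.349*log2(4) = 0.698000. Bound = H(Pe) + Pe*log2(M-1) = 0.530027 + 0.403145 + 0.698000 = 1.6312

1.6312 bits


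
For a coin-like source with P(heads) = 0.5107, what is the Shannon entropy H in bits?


H = -p*log2(p) - (1-p)*log2(1-p). -0.5107*log2(0.5107) = 0.495099; -0.4893*log2(0.4893) = 0.504570. H = 0.495099 + 0.504570 = 0.9997

0.9997 bits


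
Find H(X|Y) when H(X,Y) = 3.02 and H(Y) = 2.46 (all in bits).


H(X|Y) = H(X,Y) - H(Y) = 3.02 - 2.46 = 0.56

0.56 bits


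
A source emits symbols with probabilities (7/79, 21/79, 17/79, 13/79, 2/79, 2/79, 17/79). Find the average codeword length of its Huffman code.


Huffman construction (repeatedly merge the two least-probable nodes; each merge adds 1 bit to every symbol beneath it): 2/79 + 2/79 = 4/79; 4/79 + 7/79 = 11/79; 11/79 + 13/79 = 24/79; 17/79 + 17/79 = 34/79; 21/79 + 24/79 = 45/79; 34/79 + 45/79 = 1. Resulting codeword lengths (in the order the probabilities were given): (4, 2, 2, 3, 5, 5, 2). L_avg = sum(p_i * l_i) = 7/79*4 + 21/79*2 + 17/79*2 + 13/79*3 + 2/79*5 + 2/79*5 + 17/79*2 = 197/79 = 2.4937

2.4937 bits


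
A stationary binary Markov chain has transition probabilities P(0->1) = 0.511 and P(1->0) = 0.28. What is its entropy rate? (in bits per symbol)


Stationary distribution: pi_0 = p10/(p01+p10) = 0.354, pi_1 = 0.646. Entropy rate H' = pi_0*H(p01) + pi_1*H(p10) = 0.354*0.9997 + 0.646*0.8555 = 0.9065

0.9065 bits/symbol


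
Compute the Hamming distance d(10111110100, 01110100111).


Count differing positions: ^ ^ . . ^ . ^ . . ^ ^ = 6 differences

6


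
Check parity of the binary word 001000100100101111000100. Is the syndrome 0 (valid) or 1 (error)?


Syndrome = XOR of all bits = 0 XOR 0 XOR 1 XOR 0 XOR 0 XOR 0 XOR 1 XOR 0 XOR 0 XOR 1 XOR 0 XOR 0 XOR 1 XOR 0 XOR 1 XOR 1 XOR 1 XOR 1 XOR 0 XOR 0 XOR 0 XOR 1 XOR 0 XOR 0 = 1

1


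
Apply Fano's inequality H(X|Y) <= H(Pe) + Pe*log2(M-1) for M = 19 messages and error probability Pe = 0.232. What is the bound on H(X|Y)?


H(Pe) = -Pe*log2(Pe) - (1-Pe)*log2(1-Pe) = -0.232*log2(0.232) - 0.768*log2(0.768) = 0.489010 + 0.292471 = 0.7815. Pe*log2(M-1) = 0.232*log2(18) = 0.967423. Bound = H(Pe) + Pe*log2(M-1) = 0.489010 + 0.292471 + 0.967423 = 1.7489

1.7489 bits


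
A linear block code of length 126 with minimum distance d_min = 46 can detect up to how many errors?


Detection capability = d_min - 1 = 46 - 1 = 45

45 errors


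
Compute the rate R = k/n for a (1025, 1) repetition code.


Rate = k/n = 1/1025

1/1025


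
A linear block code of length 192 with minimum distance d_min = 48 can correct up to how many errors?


Correction capability = floor((d-1)/2) = floor((48-1)/2) = 23

23 errors


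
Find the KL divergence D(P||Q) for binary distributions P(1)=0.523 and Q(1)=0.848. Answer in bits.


KL = p*log2(p/q) + (1-p)*log2((1-p)/(1-q)) = 0.523*log2(0.523/0.848) + 0.477*log2(0.477/0.152) = 0.4223

0.4223 bits


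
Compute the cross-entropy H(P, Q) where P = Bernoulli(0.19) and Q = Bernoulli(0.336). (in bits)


H(P,Q) = -p*log2(q) - (1-p)*log2(1-q). -0.19*log2(0.336) = 0.298959; -0.81*log2(0.664) = 0.478503. H(P,Q) = 0.298959 + 0.478503 = 0.7775

0.7775 bits


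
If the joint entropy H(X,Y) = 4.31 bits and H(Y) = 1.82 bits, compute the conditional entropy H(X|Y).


H(X|Y) = H(X,Y) - H(Y) = 4.31 - 1.82 = 2.49

2.49 bits


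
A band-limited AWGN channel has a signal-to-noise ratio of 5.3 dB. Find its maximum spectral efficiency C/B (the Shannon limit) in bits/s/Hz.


SNR_linear = 10^(5.3/10) = 3.3884; C/B = log2(1 + SNR_linear) = log2(1 + 3.3884) = 2.1337

2.1337 bits/s/Hz


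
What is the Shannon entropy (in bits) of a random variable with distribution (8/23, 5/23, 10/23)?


H = -sum(p_i * log2(p_i)). Terms: -(8/23)*log2(8/23) = 0.529935; -(5/23)*log2(5/23) = 0.478616; -(10/23)*log2(10/23) = 0.522450. H = 0.529935 + 0.478616 + 0.522450 = 1.531

1.531 bits


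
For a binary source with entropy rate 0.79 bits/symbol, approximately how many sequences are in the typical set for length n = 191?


log2|A_typical| = nH = 191 * 0.79 = 150.89, so |A_typical| ~ 2^150.89 = 2.645e+45

2.645e+45


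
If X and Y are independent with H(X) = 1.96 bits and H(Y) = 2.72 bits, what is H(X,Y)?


For independent variables, H(X,Y) = H(X) + H(Y) = 1.96 + 2.72 = 4.68

4.68 bits


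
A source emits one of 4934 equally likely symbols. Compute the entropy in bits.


H = log2(n) = log2(4934) = 12.2685

12.2685 bits


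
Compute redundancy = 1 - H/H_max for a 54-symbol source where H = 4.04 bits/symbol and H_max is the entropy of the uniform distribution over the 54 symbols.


H_max = log2(K) = log2(54) = 5.7549 bits/symbol. Redundancy = 1 - H/H_max = 1 - 4.04/5.7549 = 1 - 0.702 = 0.298

0.298


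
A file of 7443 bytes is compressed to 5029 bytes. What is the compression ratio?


Ratio = original / compressed = 7443 / 5029 = 1.48

1.48


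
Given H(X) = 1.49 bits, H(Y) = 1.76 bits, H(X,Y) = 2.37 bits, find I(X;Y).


I(X;Y) = H(X) + H(Y) - H(X,Y) = 1.49 + 1.76 - 2.37 = 0.88

0.88 bits


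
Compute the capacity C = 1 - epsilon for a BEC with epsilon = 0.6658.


C = 1 - epsilon = 1 - 0.6658 = 0.3342

0.3342 bits


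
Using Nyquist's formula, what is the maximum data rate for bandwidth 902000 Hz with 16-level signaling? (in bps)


Rate = 2 * B * log2(M) = 2 * 902000 * 4.0 = 7216000.0

7216000.0 bps


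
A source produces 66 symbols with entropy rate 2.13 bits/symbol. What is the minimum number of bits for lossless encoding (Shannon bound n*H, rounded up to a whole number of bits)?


Minimum bits >= n * H = 66 * 2.13 = 140.58, rounded up to a whole number of bits = 141

141 bits


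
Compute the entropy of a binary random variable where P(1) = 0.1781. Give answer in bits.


H = -p*log2(p) - (1-p)*log2(1-p). -0.1781*log2(0.1781) = 0.443334; -0.8219*log2(0.8219) = 0.232569. H = 0.443334 + 0.232569 = 0.6759

0.6759 bits


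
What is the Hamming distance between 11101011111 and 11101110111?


Count differing positions: . . . . . ^ . ^ . . . = 2 differences

2


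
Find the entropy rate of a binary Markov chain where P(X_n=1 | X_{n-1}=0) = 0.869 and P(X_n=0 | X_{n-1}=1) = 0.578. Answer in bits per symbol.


Stationary distribution: pi_0 = p10/(p01+p10) = 0.3994, pi_1 = 0.6006. Entropy rate H' = pi_0*H(p01) + pi_1*H(p10) = 0.3994*0.5602 + 0.6006*0.9824 = 0.8137

0.8137 bits/symbol


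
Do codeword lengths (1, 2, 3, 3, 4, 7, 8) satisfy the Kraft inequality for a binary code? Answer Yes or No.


Kraft sum = sum(2^(-l_i)) = 1.0742, need <= 1. Result: violated (a binary prefix-free code with these lengths cannot exist)

No


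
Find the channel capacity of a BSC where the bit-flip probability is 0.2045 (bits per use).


H(p) = -p*log2(p) - (1-p)*log2(1-p) = -0.2045*log2(0.2045) - 0.7955*log2(0.7955) = 0.468270 + 0.262568 = 0.7308. C = 1 - H(p) = 1 - 0.7308 = 0.2692

0.2692 bits


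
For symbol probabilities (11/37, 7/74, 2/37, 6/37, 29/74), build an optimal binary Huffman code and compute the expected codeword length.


Huffman construction (repeatedly merge the two least-probable nodes; each merge adds 1 bit to every symbol beneath it): 2/37 + 7/74 = 11/74; 11/74 + 6/37 = 23/74; 11/37 + 23/74 = 45/74; 29/74 + 45/74 = 1. Resulting codeword lengths (in the order the probabilities were given): (2, 4, 4, 3, 1). L_avg = sum(p_i * l_i) = 11/37*2 + 7/74*4 + 2/37*4 + 6/37*3 + 29/74*1 = 153/74 = 2.0676

2.0676 bits


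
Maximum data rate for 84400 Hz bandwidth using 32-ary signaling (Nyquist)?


Rate = 2 * B * log2(M) = 2 * 84400 * 5.0 = 844000.0

844000.0 bps


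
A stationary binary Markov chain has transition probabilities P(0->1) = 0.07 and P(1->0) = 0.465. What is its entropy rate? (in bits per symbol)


Stationary distribution: pi_0 = p10/(p01+p10) = 0.8692, pi_1 = 0.1308. Entropy rate H' = pi_0*H(p01) + pi_1*H(p10) = 0.8692*0.3659 + 0.1308*0.9965 = 0.4484

0.4484 bits/symbol


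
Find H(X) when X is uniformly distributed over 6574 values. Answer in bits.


H = log2(n) = log2(6574) = 12.6826

12.6826 bits


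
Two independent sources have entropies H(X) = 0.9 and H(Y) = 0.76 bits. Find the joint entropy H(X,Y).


For independent variables, H(X,Y) = H(X) + H(Y) = 0.9 + 0.76 = 1.66

1.66 bits


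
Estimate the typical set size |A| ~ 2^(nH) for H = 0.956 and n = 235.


log2|A_typical| = nH = 235 * 0.956 = 224.66, so |A_typical| ~ 2^224.66 = 4.260e+67

4.260e+67


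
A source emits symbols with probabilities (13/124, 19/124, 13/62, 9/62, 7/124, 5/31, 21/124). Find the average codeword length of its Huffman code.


Huffman construction (repeatedly merge the two least-probable nodes; each merge adds 1 bit to every symbol beneath it): 7/124 + 13/124 = 5/31; 9/62 + 19/124 = 37/124; 5/31 + 5/31 = 10/31; 21/124 + 13/62 = 47/124; 37/124 + 10/31 = 77/124; 47/124 + 77/124 = 1. Resulting codeword lengths (in the order the probabilities were given): (4, 3, 2, 3, 4, 3, 2). L_avg = sum(p_i * l_i) = 13/124*4 + 19/124*3 + 13/62*2 + 9/62*3 + 7/124*4 + 5/31*3 + 21/124*2 = 345/124 = 2.7823

2.7823 bits


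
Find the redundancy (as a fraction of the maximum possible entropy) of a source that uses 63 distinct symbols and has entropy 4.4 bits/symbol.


H_max = log2(K) = log2(63) = 5.9773 bits/symbol. Redundancy = 1 - H/H_max = 1 - 4.4/5.9773 = 1 - 0.7361 = 0.2639

0.2639


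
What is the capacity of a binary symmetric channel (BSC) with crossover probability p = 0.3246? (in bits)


H(p) = -p*log2(p) - (1-p)*log2(1-p) = -0.3246*log2(0.3246) - 0.6754*log2(0.6754) = 0.526912 + 0.382402 = 0.9093. C = 1 - H(p) = 1 - 0.9093 = 0.0907

0.0907 bits


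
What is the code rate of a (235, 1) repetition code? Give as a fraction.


Rate = k/n = 1/235

1/235


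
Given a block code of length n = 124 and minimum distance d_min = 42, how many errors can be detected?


Detection capability = d_min - 1 = 42 - 1 = 41

41 errors


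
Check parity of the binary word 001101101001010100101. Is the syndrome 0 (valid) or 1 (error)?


Syndrome = XOR of all bits = 0 XOR 0 XOR 1 XOR 1 XOR 0 XOR 1 XOR 1 XOR 0 XOR 1 XOR 0 XOR 0 XOR 1 XOR 0 XOR 1 XOR 0 XOR 1 XOR 0 XOR 0 XOR 1 XOR 0 XOR 1 = 0

0


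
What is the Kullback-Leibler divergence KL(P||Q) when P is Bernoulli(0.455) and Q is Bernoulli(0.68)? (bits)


KL = p*log2(p/q) + (1-p)*log2((1-p)/(1-q)) = 0.455*log2(0.455/0.68) + 0.545*log2(0.545/0.32) = 0.1549

0.1549 bits


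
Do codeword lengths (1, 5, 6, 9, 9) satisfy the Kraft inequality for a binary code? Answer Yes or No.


Kraft sum = sum(2^(-l_i)) = 0.5508, need <= 1. Result: satisfied (a binary prefix-free code with these lengths exists)

Yes


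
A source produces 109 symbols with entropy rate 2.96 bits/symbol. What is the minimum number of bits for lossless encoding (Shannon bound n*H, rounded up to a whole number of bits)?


Minimum bits >= n * H = 109 * 2.96 = 322.64, rounded up to a whole number of bits = 323

323 bits


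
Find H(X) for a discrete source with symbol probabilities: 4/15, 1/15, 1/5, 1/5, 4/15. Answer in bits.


H = -sum(p_i * log2(p_i)). Terms: -(4/15)*log2(4/15) = 0.508504; -(1/15)*log2(1/15) = 0.260459; -(1/5)*log2(1/5) = 0.464386; -(1/5)*log2(1/5) = 0.464386; -(4/15)*log2(4/15) = 0.508504. H = 0.508504 + 0.260459 + 0.464386 + 0.464386 + 0.508504 = 2.2062

2.2062 bits


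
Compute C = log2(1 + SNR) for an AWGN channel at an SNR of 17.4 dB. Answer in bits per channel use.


SNR_linear = 10^(17.4/10) = 54.9541; C = log2(1 + SNR_linear) = log2(1 + 54.9541) = 5.8062

5.8062 bits/channel use


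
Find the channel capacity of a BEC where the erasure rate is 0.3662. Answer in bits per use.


C = 1 - epsilon = 1 - 0.3662 = 0.6338

0.6338 bits


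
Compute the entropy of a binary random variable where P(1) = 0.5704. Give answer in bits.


H = -p*log2(p) - (1-p)*log2(1-p). -0.5704*log2(0.5704) = 0.461998; -0.4296*log2(0.4296) = 0.523654. H = 0.461998 + 0.523654 = 0.9857

0.9857 bits


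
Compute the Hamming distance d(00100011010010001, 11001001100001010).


Count differing positions: ^ ^ ^ . ^ . ^ . ^ ^ . . ^ ^ . ^ ^ = 11 differences

11


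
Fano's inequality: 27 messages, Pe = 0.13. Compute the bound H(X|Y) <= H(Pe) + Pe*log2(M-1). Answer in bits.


H(Pe) = -Pe*log2(Pe) - (1-Pe)*log2(1-Pe) = -0.13*log2(0.13) - 0.87*log2(0.87) = 0.382644 + 0.174794 = 0.5574. Pe*log2(M-1) = 0.13*log2(26) = 0.611057. Bound = H(Pe) + Pe*log2(M-1) = 0.382644 + 0.174794 + 0.611057 = 1.1685

1.1685 bits
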